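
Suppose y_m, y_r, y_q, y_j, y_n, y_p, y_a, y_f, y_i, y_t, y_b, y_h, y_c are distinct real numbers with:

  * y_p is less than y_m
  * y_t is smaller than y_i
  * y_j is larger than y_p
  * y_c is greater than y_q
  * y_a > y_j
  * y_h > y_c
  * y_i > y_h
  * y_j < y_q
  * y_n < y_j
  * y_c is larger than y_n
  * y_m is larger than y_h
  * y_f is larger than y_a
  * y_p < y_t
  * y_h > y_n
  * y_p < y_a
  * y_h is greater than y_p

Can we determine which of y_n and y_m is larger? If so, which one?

y_n < y_j and y_j < y_q give y_n < y_q.
With y_q < y_c: y_n < y_j < y_q < y_c.
With y_c < y_h: y_n < y_j < y_q < y_c < y_h.
Then y_h < y_m extends the chain to y_m.
So y_m is larger.

y_m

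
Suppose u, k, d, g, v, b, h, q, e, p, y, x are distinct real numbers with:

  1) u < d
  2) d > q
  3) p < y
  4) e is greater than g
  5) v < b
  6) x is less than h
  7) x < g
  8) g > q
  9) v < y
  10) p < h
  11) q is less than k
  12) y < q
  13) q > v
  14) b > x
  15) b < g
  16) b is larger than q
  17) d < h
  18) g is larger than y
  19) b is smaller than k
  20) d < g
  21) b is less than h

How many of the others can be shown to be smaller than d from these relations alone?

From d the given relations immediately reach u, q.
From those, v, y — 4 in total.
From those, p — 5 in total.
Nothing else is reachable below d; 5 in all.

5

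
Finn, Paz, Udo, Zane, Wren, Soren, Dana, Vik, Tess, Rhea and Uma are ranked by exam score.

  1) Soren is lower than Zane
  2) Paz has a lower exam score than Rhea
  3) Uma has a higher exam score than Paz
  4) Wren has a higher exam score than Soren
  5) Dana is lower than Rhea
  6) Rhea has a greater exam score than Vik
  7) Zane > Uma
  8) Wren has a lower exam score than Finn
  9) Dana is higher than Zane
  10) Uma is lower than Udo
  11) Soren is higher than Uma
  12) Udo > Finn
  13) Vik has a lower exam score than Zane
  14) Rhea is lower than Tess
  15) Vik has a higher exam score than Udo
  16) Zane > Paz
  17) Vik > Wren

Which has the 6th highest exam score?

The consecutive relations fix a unique order: Paz < Uma < Soren < Wren < Finn < Udo < Vik < Zane < Dana < Rhea < Tess.
The 6th largest is Udo.

Udo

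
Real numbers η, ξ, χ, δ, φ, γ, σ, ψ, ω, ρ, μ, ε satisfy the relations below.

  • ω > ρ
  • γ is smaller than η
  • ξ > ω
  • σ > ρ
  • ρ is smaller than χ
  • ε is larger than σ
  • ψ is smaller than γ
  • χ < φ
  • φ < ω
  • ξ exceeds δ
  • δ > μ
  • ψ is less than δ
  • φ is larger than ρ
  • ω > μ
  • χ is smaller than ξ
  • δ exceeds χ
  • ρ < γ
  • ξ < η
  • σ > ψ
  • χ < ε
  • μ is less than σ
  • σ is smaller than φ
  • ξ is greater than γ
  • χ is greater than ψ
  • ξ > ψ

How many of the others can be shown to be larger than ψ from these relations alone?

From ψ the given relations immediately reach σ, γ, χ, δ, ξ.
From those, φ, η, ε — 8 in total.
From those, ω — 9 in total.
No other element is forced above ψ by the given relations, so the count is 9.

9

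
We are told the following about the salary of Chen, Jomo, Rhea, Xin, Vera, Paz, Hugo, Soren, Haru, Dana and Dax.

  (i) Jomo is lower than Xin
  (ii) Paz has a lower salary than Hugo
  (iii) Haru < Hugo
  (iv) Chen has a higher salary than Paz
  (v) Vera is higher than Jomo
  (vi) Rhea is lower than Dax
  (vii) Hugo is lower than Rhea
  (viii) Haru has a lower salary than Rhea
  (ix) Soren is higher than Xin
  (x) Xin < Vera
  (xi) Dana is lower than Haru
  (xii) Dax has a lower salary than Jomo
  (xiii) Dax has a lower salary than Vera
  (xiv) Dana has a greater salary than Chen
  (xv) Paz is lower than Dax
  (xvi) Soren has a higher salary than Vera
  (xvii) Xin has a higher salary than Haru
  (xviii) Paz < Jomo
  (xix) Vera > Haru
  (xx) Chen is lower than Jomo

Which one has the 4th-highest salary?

Piecing the relations together gives one ordering: Paz < Chen < Dana < Haru < Hugo < Rhea < Dax < Jomo < Xin < Vera < Soren.
Counting 4 from the largest end gives Jomo.

Jomo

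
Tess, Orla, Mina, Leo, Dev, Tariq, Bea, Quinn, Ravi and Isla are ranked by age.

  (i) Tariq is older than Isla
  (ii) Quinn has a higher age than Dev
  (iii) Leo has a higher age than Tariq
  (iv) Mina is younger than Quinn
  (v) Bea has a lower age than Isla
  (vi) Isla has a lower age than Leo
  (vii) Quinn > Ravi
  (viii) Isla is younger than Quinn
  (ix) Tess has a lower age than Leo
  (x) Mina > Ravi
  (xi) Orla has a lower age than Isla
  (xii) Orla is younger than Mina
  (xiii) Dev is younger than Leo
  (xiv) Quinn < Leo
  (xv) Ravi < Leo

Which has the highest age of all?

Leo

Bea is not greatest since Bea < Isla; Dev is not greatest since Dev < Leo; Tess is not greatest since Tess < Leo; Ravi is not greatest since Ravi < Quinn; Orla is not greatest since Orla < Isla; Isla is not greatest since Isla < Quinn; Tariq is not greatest since Tariq < Leo; Mina is not greatest since Mina < Quinn; Quinn is not greatest since Quinn < Leo.
Only Leo has nothing above it, so Leo is the highest age.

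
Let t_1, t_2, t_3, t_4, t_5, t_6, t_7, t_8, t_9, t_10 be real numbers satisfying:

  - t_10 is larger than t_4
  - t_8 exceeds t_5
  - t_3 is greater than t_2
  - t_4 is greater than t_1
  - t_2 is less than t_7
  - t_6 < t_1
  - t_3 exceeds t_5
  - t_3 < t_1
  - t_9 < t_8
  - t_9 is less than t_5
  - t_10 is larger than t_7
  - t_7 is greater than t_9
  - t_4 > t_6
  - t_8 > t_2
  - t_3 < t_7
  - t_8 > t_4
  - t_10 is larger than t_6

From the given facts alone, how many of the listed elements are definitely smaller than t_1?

The elements the relations force below t_1 are t_6, t_2, t_9, t_5, t_3 — no chain reaches any other.
That is 5.

5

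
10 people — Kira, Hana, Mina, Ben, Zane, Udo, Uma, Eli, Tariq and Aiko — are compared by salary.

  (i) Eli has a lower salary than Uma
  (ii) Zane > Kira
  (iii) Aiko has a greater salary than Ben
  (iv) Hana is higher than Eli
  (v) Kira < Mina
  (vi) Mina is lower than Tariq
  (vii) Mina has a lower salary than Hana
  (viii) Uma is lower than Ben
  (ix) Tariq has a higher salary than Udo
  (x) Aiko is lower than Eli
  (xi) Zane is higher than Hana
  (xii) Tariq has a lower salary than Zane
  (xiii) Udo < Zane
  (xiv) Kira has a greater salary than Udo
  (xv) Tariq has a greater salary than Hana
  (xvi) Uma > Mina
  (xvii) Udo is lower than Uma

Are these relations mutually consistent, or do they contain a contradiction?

inconsistent

We have Eli < Uma stated directly, yet also Uma < Ben < Aiko < Eli by chaining the others — so Uma < Eli. Contradiction.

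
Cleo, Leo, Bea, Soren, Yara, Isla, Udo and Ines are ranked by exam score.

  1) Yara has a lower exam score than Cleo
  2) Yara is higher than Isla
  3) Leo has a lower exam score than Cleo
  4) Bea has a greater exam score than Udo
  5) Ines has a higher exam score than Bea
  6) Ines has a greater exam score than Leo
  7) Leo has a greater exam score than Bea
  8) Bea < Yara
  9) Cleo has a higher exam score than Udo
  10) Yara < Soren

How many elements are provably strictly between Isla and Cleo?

1

The relations place Isla below Cleo. An element lies strictly between them when it is forced above Isla and also forced below Cleo.
Above Isla: {Yara, Soren}. Below Cleo: {Udo, Bea, Yara, Leo}.
Intersection: {Yara} — 1.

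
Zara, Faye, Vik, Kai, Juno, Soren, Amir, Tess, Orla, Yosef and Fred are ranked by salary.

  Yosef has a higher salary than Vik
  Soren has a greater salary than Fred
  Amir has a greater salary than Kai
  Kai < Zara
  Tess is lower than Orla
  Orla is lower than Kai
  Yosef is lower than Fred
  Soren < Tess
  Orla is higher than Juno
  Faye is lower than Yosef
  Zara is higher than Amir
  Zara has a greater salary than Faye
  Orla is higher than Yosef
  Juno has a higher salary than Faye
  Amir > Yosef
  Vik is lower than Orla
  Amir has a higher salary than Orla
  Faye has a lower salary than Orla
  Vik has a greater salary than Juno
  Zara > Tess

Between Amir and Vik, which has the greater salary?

The relevant relations are Vik < Yosef; Yosef < Fred; Fred < Soren; Soren < Tess; Tess < Orla; Orla < Kai; Kai < Amir.
Together: Vik < Yosef < Fred < Soren < Tess < Orla < Kai < Amir.
So Vik < Amir; Amir is the higher of the two.

Amir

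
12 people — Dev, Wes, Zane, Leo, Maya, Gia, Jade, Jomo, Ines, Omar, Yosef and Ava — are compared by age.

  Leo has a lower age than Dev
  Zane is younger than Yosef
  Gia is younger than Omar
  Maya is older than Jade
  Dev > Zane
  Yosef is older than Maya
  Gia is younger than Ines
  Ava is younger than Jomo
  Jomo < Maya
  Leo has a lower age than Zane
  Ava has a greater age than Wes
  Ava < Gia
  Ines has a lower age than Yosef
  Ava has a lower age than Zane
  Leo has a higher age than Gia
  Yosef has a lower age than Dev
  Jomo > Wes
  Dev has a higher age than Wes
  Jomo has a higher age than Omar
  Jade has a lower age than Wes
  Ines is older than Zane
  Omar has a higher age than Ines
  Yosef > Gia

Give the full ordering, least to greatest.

The consecutive links are each given: Jade < Wes; Wes < Ava; Ava < Gia; Gia < Leo; Leo < Zane; Zane < Ines; Ines < Omar; Omar < Jomo; Jomo < Maya; Maya < Yosef; Yosef < Dev.

Jade < Wes < Ava < Gia < Leo < Zane < Ines < Omar < Jomo < Maya < Yosef < Dev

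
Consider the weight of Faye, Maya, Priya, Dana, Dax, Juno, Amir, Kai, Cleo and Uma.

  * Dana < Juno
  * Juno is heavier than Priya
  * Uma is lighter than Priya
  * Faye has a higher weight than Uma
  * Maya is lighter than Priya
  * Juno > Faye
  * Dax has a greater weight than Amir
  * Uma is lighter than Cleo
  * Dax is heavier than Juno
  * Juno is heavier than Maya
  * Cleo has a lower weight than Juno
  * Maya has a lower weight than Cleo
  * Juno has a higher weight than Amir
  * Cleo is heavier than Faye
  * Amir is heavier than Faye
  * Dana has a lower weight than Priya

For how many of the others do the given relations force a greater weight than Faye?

4

The elements the relations force above Faye are Cleo, Amir, Juno, Dax — no chain reaches any other.
That is 4.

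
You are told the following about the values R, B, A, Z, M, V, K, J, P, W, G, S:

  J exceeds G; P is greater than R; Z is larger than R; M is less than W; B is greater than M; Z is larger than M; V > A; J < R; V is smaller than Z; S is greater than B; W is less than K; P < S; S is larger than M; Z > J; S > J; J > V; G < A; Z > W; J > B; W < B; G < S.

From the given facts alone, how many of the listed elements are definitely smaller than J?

6

The elements the relations force below J are G, M, W, A, B, V — no chain reaches any other.
That is 6.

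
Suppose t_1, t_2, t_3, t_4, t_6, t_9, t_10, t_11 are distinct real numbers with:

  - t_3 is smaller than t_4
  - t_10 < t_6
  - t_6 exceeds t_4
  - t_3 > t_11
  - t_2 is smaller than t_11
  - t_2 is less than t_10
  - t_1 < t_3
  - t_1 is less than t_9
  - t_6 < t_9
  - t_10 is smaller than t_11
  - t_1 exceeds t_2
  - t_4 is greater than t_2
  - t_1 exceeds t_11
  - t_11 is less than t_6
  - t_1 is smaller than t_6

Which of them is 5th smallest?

t_3

Chaining the given pairs: t_2 < t_10 < t_11 < t_1 < t_3 < t_4 < t_6 < t_9.
Counting 5 from the smallest end gives t_3.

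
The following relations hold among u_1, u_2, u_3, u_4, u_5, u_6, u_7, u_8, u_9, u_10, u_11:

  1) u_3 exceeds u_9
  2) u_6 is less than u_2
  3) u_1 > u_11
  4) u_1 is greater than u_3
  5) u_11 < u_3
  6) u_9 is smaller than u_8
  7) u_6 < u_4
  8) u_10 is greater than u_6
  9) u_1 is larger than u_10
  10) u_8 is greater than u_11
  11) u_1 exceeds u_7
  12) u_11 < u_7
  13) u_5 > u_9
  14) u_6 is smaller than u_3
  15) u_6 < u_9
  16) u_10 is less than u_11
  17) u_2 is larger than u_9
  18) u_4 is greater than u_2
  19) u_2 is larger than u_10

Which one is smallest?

u_10 is not least since u_6 < u_10; u_9 is not least since u_6 < u_9; u_2 is not least since u_10 < u_2; u_11 is not least since u_10 < u_11; u_4 is not least since u_6 < u_4; u_3 is not least since u_11 < u_3; u_5 is not least since u_9 < u_5; u_7 is not least since u_11 < u_7; u_8 is not least since u_11 < u_8; u_1 is not least since u_3 < u_1.
Only u_6 has nothing below it, so u_6 is the smallest.

u_6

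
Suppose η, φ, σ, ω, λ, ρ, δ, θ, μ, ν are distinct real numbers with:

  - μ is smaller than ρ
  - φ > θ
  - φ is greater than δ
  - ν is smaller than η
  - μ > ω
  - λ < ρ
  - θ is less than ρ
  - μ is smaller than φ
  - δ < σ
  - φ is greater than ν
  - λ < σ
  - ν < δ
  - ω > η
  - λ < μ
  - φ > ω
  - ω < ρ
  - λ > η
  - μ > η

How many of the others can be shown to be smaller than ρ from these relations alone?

6

The elements the relations force below ρ are ν, η, λ, ω, μ, θ — no chain reaches any other.
That is 6.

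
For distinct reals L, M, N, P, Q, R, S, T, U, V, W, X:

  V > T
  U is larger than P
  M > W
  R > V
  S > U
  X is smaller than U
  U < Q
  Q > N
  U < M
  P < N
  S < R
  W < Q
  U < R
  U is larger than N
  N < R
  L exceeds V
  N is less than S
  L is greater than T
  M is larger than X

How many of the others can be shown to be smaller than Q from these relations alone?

5

The elements the relations force below Q are P, X, N, W, U — no chain reaches any other.
That is 5.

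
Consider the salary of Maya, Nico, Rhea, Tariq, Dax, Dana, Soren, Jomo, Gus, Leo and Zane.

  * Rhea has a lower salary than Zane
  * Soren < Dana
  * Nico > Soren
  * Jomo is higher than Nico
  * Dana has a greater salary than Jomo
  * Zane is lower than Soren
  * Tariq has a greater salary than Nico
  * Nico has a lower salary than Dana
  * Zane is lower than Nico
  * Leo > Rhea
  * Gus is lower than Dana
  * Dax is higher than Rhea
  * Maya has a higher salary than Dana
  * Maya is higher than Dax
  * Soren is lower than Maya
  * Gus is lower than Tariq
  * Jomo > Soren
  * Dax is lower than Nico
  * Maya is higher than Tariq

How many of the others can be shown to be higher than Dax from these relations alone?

Directly above Dax: Nico, Maya.
One step further: Jomo, Dana, Tariq (5 so far).
Nothing else is reachable above Dax; 5 in all.

5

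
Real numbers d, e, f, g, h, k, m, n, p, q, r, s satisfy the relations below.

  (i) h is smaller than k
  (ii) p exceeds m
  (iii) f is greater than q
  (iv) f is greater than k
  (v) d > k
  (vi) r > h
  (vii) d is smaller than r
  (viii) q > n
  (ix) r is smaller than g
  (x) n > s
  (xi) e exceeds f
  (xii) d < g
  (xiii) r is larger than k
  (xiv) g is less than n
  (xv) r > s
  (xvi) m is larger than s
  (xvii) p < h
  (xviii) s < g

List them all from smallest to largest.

Each adjacent pair is fixed by a given relation: s < m; m < p; p < h; h < k; k < d; d < r; r < g; g < n; n < q; q < f; f < e. Chaining them end to end gives the full order.

s < m < p < h < k < d < r < g < n < q < f < e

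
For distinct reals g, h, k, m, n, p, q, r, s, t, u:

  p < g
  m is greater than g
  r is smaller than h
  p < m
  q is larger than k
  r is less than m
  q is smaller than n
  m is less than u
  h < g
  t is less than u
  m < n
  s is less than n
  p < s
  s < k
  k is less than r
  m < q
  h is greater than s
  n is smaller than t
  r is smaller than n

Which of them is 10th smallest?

The consecutive relations fix a unique order: p < s < k < r < h < g < m < q < n < t < u.
The 10th smallest is t.

t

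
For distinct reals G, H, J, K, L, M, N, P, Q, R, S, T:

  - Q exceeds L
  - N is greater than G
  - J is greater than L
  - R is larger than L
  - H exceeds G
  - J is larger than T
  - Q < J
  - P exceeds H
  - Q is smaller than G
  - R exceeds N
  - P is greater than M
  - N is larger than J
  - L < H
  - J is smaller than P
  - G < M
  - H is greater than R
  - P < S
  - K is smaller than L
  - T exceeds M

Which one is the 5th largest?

Piecing the relations together gives one ordering: K < L < Q < G < M < T < J < N < R < H < P < S.
Counting 5 from the largest end gives N.

N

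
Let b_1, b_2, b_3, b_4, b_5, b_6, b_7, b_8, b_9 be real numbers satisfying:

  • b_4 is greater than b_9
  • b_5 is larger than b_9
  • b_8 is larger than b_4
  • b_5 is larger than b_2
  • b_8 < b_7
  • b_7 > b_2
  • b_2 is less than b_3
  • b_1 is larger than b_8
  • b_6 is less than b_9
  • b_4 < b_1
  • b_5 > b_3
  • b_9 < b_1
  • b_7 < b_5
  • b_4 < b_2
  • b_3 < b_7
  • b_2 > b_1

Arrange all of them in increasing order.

The consecutive links are each given: b_6 < b_9; b_9 < b_4; b_4 < b_8; b_8 < b_1; b_1 < b_2; b_2 < b_3; b_3 < b_7; b_7 < b_5.

b_6 < b_9 < b_4 < b_8 < b_1 < b_2 < b_3 < b_7 < b_5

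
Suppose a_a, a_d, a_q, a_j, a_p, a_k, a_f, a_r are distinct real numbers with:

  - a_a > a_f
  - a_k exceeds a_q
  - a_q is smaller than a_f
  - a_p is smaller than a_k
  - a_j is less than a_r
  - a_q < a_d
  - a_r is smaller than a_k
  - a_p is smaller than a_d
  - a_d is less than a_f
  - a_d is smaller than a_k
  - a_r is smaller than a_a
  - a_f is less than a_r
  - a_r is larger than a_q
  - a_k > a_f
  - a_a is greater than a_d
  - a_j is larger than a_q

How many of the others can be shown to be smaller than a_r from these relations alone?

The elements the relations force below a_r are a_p, a_q, a_d, a_j, a_f — no chain reaches any other.
That is 5.

5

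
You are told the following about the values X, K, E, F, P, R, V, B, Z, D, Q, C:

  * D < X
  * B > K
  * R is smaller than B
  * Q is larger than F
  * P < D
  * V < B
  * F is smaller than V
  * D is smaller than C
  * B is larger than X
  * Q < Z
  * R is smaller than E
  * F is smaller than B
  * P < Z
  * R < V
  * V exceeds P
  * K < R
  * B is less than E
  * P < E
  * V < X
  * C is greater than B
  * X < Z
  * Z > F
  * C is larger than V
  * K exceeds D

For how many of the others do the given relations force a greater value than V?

The elements the relations force above V are X, Z, B, E, C — no chain reaches any other.
That is 5.

5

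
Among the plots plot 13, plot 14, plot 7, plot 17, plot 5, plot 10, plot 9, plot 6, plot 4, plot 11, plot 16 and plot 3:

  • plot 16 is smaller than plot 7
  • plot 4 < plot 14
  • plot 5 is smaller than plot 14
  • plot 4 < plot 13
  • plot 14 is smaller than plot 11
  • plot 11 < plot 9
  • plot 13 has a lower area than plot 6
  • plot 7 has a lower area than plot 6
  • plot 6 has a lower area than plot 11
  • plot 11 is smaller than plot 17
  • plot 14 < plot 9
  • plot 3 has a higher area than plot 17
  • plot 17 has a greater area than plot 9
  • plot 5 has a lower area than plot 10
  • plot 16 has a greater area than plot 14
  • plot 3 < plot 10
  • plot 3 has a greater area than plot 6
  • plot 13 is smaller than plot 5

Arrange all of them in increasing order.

plot 4 < plot 13 < plot 5 < plot 14 < plot 16 < plot 7 < plot 6 < plot 11 < plot 9 < plot 17 < plot 3 < plot 10

Each adjacent pair is fixed by a given relation: plot 4 < plot 13; plot 13 < plot 5; plot 5 < plot 14; plot 14 < plot 16; plot 16 < plot 7; plot 7 < plot 6; plot 6 < plot 11; plot 11 < plot 9; plot 9 < plot 17; plot 17 < plot 3; plot 3 < plot 10. Chaining them end to end gives the full order.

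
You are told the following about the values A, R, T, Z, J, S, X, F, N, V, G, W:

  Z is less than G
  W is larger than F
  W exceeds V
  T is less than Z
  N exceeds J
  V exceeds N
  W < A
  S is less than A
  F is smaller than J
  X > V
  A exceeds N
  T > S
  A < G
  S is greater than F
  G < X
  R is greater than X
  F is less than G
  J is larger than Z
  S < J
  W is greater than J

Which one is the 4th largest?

Piecing the relations together gives one ordering: F < S < T < Z < J < N < V < W < A < G < X < R.
Counting 4 from the largest end gives A.

A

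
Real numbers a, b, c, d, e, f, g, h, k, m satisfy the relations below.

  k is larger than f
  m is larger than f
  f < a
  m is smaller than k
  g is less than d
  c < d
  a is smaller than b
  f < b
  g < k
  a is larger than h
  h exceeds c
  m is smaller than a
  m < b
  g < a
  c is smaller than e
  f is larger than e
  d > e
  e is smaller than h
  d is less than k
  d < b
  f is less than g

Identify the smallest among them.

c

e is not least since c < e; f is not least since e < f; h is not least since e < h; m is not least since f < m; g is not least since f < g; a is not least since m < a; d is not least since g < d; b is not least since f < b; k is not least since m < k.
Only c has nothing below it, so c is the smallest.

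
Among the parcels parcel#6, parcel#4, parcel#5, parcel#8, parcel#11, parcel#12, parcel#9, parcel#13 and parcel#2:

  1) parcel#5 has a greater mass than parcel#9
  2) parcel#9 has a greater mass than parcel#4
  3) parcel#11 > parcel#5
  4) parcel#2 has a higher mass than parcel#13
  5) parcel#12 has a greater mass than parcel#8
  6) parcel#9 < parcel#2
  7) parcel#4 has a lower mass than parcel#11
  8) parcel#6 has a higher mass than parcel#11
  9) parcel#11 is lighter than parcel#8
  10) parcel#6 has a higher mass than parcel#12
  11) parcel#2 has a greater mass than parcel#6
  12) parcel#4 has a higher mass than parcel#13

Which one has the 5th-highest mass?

Piecing the relations together gives one ordering: parcel#13 < parcel#4 < parcel#9 < parcel#5 < parcel#11 < parcel#8 < parcel#12 < parcel#6 < parcel#2.
Counting 5 from the largest end gives parcel#11.

parcel#11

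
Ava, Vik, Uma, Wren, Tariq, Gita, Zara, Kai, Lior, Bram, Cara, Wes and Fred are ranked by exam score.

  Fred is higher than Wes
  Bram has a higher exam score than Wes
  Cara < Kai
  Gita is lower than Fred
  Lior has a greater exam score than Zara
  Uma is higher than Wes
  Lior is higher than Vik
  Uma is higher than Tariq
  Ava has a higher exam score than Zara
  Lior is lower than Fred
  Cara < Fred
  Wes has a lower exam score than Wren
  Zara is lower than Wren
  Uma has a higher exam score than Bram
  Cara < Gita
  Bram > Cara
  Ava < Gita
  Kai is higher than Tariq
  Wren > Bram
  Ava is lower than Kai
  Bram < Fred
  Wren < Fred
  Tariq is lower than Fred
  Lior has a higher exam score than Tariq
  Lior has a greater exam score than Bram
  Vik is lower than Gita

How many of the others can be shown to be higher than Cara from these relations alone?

7

The elements the relations force above Cara are Bram, Gita, Kai, Wren, Uma, Lior, Fred — no chain reaches any other.
That is 7.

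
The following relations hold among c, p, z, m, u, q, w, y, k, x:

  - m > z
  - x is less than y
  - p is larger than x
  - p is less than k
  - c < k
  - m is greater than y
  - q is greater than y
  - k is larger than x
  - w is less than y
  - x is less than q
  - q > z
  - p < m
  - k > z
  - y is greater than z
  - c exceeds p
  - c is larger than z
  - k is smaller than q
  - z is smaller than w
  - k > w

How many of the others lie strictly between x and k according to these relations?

The relations place x below k. An element lies strictly between them when it is forced above x and also forced below k.
Above x: {p, c, y, m, q}. Below k: {z, p, w, c}.
Intersection: {p, c} — 2.

2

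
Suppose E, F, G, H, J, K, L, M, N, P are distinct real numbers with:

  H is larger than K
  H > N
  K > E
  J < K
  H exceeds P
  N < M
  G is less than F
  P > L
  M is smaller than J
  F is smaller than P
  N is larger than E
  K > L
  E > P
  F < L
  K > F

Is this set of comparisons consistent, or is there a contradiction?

Every relation is compatible with G < F < L < P < E < N < M < J < K < H; the set is consistent.

consistent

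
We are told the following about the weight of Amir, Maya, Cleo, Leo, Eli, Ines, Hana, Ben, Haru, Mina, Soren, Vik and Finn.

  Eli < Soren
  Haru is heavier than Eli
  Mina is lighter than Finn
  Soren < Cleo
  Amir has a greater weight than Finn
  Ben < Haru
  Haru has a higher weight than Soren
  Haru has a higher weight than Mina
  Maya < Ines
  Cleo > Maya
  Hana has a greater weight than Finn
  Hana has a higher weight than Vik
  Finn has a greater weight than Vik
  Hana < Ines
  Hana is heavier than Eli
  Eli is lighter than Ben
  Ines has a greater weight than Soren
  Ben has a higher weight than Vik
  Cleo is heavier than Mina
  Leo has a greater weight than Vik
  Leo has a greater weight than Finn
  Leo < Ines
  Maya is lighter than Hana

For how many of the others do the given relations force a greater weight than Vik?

7

Directly above Vik: Ben, Finn, Leo, Hana.
One step further: Haru, Amir, Ines (7 so far).
No other element is forced above Vik by the given relations, so the count is 7.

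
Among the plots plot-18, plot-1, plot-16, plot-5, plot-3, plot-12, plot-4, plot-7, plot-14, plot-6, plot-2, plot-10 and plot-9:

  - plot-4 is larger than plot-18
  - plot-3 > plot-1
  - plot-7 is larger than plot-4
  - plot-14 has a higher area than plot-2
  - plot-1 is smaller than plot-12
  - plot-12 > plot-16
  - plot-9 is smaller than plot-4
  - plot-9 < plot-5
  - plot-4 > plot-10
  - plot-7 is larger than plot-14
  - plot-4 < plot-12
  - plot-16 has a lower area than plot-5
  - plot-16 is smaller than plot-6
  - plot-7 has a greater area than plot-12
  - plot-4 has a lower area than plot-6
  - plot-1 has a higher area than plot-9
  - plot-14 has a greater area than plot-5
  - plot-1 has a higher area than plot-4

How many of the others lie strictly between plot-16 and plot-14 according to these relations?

Chaining upward from plot-16 reaches: plot-5, plot-12, plot-6, plot-7.
Chaining downward from plot-14 reaches: plot-9, plot-2, plot-5.
Strictly between plot-16 and plot-14 are those in both lists: plot-5 — 1 element.

1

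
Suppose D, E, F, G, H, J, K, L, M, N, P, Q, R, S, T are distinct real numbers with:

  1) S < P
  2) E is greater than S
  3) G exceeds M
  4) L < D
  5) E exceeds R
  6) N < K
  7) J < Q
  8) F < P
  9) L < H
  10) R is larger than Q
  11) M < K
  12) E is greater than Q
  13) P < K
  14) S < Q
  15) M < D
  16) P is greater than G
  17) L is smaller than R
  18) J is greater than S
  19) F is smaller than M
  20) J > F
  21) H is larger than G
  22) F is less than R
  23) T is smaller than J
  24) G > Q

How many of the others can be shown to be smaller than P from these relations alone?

From P the given relations immediately reach S, F, G.
From those, M, Q — 5 in total.
From those, J — 6 in total.
From those, T — 7 in total.
Nothing else is reachable below P; 7 in all.

7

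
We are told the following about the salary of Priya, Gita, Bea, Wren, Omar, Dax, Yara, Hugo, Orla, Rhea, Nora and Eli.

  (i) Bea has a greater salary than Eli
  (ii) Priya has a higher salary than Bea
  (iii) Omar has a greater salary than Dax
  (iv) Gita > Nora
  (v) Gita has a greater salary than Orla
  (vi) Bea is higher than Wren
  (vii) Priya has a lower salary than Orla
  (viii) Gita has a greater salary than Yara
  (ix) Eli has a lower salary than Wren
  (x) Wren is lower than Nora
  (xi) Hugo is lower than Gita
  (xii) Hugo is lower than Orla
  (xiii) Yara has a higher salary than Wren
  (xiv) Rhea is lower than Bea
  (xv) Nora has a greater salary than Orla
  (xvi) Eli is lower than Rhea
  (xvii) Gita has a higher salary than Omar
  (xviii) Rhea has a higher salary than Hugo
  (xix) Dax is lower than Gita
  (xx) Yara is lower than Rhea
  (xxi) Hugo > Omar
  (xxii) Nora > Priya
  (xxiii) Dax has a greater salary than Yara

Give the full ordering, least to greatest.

Nothing is placed below Eli, so it is least; from there Eli < Wren; Wren < Yara; Yara < Dax; Dax < Omar; Omar < Hugo; Hugo < Rhea; Rhea < Bea; Bea < Priya; Priya < Orla; Orla < Nora; Nora < Gita, each given directly.

Eli < Wren < Yara < Dax < Omar < Hugo < Rhea < Bea < Priya < Orla < Nora < Gita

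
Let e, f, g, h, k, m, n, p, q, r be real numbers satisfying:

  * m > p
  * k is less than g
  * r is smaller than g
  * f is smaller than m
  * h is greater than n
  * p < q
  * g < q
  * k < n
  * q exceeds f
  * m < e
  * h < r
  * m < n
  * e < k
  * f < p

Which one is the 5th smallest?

Chaining the given pairs: f < p < m < e < k < n < h < r < g < q.
The 5th smallest is k.

k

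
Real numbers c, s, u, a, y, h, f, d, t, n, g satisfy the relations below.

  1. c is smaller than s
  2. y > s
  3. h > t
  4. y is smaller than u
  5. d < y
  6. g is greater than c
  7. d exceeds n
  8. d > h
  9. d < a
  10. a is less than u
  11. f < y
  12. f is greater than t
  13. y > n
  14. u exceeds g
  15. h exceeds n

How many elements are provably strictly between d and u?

2

Chaining upward from d reaches: y, a.
Chaining downward from u reaches: t, n, f, c, h, s, g, y, a.
Strictly between d and u are those in both lists: y, a — 2 elements.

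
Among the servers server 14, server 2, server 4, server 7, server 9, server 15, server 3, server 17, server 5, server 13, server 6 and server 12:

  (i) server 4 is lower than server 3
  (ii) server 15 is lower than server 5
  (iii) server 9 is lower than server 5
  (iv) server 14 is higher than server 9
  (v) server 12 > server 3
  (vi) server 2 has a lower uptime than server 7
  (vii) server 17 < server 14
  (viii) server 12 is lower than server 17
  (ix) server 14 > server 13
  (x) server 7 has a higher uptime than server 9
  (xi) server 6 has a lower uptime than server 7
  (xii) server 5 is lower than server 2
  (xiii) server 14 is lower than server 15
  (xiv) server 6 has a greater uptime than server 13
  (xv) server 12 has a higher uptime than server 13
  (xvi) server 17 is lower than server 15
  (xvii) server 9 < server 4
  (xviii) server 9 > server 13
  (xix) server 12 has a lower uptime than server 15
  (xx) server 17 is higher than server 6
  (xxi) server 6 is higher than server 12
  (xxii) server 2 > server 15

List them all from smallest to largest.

server 13 < server 9 < server 4 < server 3 < server 12 < server 6 < server 17 < server 14 < server 15 < server 5 < server 2 < server 7

Each adjacent pair is fixed by a given relation: server 13 < server 9; server 9 < server 4; server 4 < server 3; server 3 < server 12; server 12 < server 6; server 6 < server 17; server 17 < server 14; server 14 < server 15; server 15 < server 5; server 5 < server 2; server 2 < server 7. Chaining them end to end gives the full order.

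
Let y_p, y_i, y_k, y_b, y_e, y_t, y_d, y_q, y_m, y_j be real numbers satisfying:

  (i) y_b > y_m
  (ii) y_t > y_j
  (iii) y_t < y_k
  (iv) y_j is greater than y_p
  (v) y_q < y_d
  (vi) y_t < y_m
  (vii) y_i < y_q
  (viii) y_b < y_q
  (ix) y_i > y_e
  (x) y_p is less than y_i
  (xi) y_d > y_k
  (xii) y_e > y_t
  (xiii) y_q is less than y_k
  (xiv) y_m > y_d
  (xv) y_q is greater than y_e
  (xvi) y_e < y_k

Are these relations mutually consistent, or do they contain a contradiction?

Chaining the given relations yields y_q < y_k < y_d < y_m < y_b, so y_q < y_b. But one relation states y_b < y_q. These cannot both hold.

inconsistent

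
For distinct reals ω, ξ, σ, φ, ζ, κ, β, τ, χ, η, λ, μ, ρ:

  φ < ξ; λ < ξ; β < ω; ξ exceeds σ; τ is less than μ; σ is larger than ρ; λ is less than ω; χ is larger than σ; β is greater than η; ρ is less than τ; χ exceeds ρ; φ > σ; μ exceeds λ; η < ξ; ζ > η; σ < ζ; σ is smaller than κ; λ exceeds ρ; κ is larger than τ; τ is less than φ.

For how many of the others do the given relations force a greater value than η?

From η the given relations immediately reach ζ, β, ξ.
From those, ω — 4 in total.
No other element is forced above η by the given relations, so the count is 4.

4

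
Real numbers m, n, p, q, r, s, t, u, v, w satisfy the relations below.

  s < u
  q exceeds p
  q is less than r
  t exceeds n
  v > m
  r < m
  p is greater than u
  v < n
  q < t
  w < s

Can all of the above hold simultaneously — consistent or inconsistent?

consistent

The single ordering w < s < u < p < q < r < m < v < n < t satisfies every listed relation, so no contradiction arises.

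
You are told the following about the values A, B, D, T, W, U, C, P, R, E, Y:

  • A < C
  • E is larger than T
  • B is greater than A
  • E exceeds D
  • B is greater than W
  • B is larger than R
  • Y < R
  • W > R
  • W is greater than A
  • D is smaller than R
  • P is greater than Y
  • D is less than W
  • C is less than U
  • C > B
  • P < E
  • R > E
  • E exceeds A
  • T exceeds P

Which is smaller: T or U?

T < E < R < W < B < C < U, by transitivity through E, R, W, B, C.
So T < U; T is the smaller of the two.

T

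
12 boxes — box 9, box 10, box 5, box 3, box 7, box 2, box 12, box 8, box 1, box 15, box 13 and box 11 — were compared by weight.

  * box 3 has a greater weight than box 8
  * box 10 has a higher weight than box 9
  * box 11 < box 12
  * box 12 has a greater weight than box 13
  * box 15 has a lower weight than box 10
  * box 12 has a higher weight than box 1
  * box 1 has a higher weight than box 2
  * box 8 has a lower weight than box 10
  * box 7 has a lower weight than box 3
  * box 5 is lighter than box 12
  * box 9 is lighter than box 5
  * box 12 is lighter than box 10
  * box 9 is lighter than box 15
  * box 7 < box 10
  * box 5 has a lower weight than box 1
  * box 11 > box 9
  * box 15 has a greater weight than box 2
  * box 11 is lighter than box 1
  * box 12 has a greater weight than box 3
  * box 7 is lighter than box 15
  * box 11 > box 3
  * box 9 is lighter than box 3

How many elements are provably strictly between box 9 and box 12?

4

The relations place box 9 below box 12. An element lies strictly between them when it is forced above box 9 and also forced below box 12.
Above box 9: {box 15, box 3, box 11, box 5, box 1, box 10}. Below box 12: {box 2, box 8, box 7, box 3, box 11, box 5, box 13, box 1}.
Intersection: {box 3, box 11, box 5, box 1} — 4.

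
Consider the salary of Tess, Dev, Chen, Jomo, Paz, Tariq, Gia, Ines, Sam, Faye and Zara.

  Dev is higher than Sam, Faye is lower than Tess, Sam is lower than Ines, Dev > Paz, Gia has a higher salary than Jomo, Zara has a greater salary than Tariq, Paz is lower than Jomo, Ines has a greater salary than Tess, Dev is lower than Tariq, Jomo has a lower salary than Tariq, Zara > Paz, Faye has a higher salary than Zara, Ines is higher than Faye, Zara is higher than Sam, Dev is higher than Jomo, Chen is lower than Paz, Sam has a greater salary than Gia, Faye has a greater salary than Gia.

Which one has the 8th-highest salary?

Gia

The consecutive relations fix a unique order: Chen < Paz < Jomo < Gia < Sam < Dev < Tariq < Zara < Faye < Tess < Ines.
Counting 8 from the largest end gives Gia.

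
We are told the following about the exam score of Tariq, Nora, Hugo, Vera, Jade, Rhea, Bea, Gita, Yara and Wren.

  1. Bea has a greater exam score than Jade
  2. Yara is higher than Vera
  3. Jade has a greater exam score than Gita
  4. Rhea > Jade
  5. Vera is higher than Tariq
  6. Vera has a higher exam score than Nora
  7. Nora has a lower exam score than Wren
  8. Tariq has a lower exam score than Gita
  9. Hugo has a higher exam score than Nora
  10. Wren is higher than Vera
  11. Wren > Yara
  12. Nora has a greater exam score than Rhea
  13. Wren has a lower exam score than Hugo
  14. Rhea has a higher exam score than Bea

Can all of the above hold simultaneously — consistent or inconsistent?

consistent

The single ordering Tariq < Gita < Jade < Bea < Rhea < Nora < Vera < Yara < Wren < Hugo satisfies every listed relation, so no contradiction arises.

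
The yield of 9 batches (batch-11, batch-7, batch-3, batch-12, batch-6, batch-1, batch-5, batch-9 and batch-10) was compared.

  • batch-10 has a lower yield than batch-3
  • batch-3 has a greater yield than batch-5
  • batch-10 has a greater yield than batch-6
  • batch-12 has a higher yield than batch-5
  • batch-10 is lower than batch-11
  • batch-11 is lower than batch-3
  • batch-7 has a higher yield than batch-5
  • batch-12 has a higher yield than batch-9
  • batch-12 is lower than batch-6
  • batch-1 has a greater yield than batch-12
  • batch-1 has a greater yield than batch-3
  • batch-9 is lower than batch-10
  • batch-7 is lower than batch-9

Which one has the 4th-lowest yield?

Piecing the relations together gives one ordering: batch-5 < batch-7 < batch-9 < batch-12 < batch-6 < batch-10 < batch-11 < batch-3 < batch-1.
Counting 4 from the smallest end gives batch-12.

batch-12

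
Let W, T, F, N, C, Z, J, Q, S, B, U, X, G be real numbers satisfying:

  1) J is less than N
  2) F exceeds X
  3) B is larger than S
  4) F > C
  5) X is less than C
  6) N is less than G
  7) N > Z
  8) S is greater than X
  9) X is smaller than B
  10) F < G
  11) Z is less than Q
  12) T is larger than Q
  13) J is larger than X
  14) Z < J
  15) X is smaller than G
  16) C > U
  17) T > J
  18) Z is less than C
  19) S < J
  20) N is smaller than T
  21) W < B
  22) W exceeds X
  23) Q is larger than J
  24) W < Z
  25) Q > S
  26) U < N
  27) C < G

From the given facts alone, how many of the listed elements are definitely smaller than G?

The elements the relations force below G are X, W, S, U, Z, J, C, F, N — no chain reaches any other.
That is 9.

9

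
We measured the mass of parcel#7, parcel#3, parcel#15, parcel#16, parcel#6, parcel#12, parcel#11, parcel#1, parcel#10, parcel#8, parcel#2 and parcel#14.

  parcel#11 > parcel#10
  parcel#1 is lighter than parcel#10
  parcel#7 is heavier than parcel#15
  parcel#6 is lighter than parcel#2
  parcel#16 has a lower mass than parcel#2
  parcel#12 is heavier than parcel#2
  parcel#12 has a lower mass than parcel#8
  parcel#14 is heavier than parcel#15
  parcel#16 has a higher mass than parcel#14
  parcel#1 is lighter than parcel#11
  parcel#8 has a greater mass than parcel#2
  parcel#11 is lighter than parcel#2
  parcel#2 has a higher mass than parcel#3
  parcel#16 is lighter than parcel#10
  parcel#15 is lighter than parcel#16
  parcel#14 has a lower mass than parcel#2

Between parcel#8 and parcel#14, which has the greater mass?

parcel#8

parcel#14 < parcel#16 < parcel#10 < parcel#11 < parcel#2 < parcel#12 < parcel#8, by transitivity through parcel#16, parcel#10, parcel#11, parcel#2, parcel#12.
So parcel#14 < parcel#8; parcel#8 is the heavier of the two.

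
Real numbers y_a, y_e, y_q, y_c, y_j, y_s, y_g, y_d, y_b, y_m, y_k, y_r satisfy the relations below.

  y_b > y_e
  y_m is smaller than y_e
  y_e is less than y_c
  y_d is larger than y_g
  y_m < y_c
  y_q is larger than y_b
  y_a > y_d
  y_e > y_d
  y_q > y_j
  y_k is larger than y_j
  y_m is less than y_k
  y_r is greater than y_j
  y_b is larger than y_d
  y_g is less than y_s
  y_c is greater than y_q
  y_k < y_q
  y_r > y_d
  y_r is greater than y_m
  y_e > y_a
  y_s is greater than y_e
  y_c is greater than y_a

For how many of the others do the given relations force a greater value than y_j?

4

From y_j the given relations immediately reach y_k, y_q, y_r.
From those, y_c — 4 in total.
Nothing else is reachable above y_j; 4 in all.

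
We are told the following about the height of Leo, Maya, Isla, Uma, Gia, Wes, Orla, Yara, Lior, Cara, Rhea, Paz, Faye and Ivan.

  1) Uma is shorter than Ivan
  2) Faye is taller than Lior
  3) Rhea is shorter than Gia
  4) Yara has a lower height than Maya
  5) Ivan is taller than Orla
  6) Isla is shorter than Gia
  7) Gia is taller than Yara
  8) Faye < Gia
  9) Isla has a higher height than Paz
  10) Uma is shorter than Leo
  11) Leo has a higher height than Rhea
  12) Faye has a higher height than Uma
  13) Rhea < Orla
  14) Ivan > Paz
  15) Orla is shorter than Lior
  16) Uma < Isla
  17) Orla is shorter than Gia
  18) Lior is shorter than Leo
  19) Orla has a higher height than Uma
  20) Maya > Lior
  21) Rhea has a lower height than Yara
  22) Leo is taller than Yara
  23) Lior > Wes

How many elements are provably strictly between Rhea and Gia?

Chaining upward from Rhea reaches: Yara, Orla, Lior, Ivan, Faye, Maya, Leo.
Chaining downward from Gia reaches: Wes, Uma, Yara, Orla, Lior, Paz, Isla, Faye.
Strictly between Rhea and Gia are those in both lists: Yara, Orla, Lior, Faye — 4 elements.

4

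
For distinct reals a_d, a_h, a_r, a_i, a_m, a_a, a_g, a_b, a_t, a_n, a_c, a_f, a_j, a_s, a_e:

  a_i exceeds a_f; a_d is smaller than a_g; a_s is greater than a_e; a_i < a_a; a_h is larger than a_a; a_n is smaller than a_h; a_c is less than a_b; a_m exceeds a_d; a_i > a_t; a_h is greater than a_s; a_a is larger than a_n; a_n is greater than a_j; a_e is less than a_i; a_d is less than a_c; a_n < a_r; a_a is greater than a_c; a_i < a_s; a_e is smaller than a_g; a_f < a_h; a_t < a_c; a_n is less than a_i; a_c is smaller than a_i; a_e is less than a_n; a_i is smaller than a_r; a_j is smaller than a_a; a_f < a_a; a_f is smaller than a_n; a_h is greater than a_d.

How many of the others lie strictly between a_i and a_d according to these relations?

1

Chaining upward from a_d reaches: a_m, a_c, a_b, a_a, a_r, a_s, a_h, a_g.
Chaining downward from a_i reaches: a_e, a_f, a_j, a_t, a_c, a_n.
Strictly between a_d and a_i are those in both lists: a_c — 1 element.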